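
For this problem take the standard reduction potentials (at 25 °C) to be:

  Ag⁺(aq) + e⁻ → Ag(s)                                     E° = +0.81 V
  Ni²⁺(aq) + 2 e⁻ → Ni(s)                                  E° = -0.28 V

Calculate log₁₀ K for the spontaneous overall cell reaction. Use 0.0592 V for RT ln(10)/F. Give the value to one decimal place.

Cathode: Ag⁺/Ag; anode: Ni²⁺/Ni. E°cell = +1.09 V, n = 2.
log K = nE°cell / 0.0592 = (2)(+1.09) / 0.0592 = 36.8.

36.8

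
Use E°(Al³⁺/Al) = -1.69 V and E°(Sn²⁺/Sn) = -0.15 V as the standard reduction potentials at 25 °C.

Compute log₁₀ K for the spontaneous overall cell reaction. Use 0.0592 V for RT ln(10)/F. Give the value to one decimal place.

156.1

Cathode: Sn²⁺/Sn; anode: Al³⁺/Al. E°cell = +1.54 V, n = 6.
log K = nE°cell / 0.0592 = (6)(+1.54) / 0.0592 = 156.1.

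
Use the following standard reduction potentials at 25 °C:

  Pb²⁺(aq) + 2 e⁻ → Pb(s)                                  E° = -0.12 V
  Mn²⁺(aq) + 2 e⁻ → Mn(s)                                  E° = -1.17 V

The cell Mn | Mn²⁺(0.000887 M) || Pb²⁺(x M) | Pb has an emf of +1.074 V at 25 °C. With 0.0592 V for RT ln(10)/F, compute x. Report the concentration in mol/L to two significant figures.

Pb²⁺/Pb is the cathode, Mn²⁺/Mn the anode: E°cell = +1.05 V, n = 2.
Overall reaction: Pb²⁺(aq) + Mn(s) → Pb(s) + Mn²⁺(aq); Q = [Mn²⁺]^1/[Pb²⁺]^1.
From E = E° − (0.0592/n) log Q: log Q = (E° − E)·n/0.0592 = (+1.05 − (+1.074))·2/0.0592 = -0.8108.
So 1·log[Pb²⁺] = 1·log(0.000887) − log Q = -3.0521 − (-0.8108) = -2.2413; [Pb²⁺] = 10^(-2.2413) ≈ 0.0057 M.

0.0057 M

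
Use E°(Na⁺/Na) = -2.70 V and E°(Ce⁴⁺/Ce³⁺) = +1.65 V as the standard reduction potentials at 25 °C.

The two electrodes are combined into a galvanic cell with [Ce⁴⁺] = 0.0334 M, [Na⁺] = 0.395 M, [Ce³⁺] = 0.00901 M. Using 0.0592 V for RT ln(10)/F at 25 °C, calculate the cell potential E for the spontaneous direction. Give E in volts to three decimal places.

+4.408 V

Ce⁴⁺/Ce³⁺ is the cathode (higher E°), Na⁺/Na the anode: E°cell = +1.65 − (-2.70) = +4.35 V, n = 1.
Overall: Ce⁴⁺(aq) + Na(s) → Ce³⁺(aq) + Na⁺(aq)
Q = [Ce³⁺]·[Na⁺] / ([Ce⁴⁺]); log Q = -0.972.
E = E° − (0.0592/n) log Q = +4.35 − (0.0592/1)(-0.972) = +4.408 V.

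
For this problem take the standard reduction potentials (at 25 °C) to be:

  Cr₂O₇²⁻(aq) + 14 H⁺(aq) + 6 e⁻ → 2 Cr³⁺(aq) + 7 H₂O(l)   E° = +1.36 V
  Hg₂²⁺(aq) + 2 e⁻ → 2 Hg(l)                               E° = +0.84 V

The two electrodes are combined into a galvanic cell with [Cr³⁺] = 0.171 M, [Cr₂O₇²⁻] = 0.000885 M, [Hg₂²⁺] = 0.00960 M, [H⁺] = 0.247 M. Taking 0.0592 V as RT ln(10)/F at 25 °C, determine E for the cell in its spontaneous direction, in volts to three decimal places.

Cr₂O₇²⁻/Cr³⁺ is the cathode (higher E°), Hg₂²⁺/Hg the anode: E°cell = +1.36 − (+0.84) = +0.52 V, n = 6.
Overall: Cr₂O₇²⁻(aq) + 14 H⁺(aq) + 6 Hg(l) → 2 Cr³⁺(aq) + 7 H₂O(l) + 3 Hg₂²⁺(aq)
Q = [Cr³⁺]^2·[Hg₂²⁺]^3 / ([Cr₂O₇²⁻]·[H⁺]^14); log Q = 3.968.
E = E° − (0.0592/n) log Q = +0.52 − (0.0592/6)(3.968) = +0.481 V.

+0.481 V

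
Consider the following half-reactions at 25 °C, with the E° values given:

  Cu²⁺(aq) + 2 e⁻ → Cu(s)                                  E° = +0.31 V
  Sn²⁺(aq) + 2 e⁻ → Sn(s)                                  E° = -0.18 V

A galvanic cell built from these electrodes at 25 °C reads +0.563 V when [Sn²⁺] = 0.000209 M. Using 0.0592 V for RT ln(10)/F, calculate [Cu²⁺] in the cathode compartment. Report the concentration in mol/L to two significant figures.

0.061 M

Cu²⁺/Cu is the cathode, Sn²⁺/Sn the anode: E°cell = +0.49 V, n = 2.
Overall reaction: Cu²⁺(aq) + Sn(s) → Cu(s) + Sn²⁺(aq); Q = [Sn²⁺]^1/[Cu²⁺]^1.
From E = E° − (0.0592/n) log Q: log Q = (E° − E)·n/0.0592 = (+0.49 − (+0.563))·2/0.0592 = -2.4662.
So 1·log[Cu²⁺] = 1·log(0.000209) − log Q = -3.6799 − (-2.4662) = -1.2137; [Cu²⁺] = 10^(-1.2137) ≈ 0.061 M.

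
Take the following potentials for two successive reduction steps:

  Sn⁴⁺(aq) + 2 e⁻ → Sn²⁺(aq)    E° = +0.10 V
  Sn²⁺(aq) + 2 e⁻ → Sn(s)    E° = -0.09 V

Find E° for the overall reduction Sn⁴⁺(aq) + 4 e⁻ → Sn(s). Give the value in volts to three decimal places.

+0.005 V

Adding the free-energy changes (−nFE°) of the two steps gives −n₃FE°₃ = −n₁FE°₁ − n₂FE°₂.
E°₃ = (2×+0.10 + 2×-0.09) / 4 = (+0.020) / 4 = +0.005 V.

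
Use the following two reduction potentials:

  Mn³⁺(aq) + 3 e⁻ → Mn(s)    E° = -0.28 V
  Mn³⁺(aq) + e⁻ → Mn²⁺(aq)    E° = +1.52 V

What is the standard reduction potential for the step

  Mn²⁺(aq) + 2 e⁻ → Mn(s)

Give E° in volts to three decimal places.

Sequential free energies add, so n₃E°₃ = n₁E°₁ + n₂E°₂.
With n₃ = 3, and the known step contributing 1×(+1.52) V, the unknown satisfies 2·E° = 3×(-0.28) − 1×(+1.52) = -2.360.
E° = -2.360 / 2 = -1.180 V.

-1.180 V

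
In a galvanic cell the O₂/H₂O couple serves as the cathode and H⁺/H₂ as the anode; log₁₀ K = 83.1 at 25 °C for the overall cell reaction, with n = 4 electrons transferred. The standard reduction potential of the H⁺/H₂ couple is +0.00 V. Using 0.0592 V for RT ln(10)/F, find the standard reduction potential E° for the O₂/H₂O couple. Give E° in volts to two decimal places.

+1.23 V

E°cell = (0.0592/n)·log K = (0.0592/4)(83.1) = +1.230 V.
Since O₂/H₂O is the cathode and H⁺/H₂ the anode, E°cell = E°(O₂/H₂O) − E°(H⁺/H₂).
So E°(O₂/H₂O) = E°cell + E°(H⁺/H₂) = +1.230 + (+0.00) = +1.23 V.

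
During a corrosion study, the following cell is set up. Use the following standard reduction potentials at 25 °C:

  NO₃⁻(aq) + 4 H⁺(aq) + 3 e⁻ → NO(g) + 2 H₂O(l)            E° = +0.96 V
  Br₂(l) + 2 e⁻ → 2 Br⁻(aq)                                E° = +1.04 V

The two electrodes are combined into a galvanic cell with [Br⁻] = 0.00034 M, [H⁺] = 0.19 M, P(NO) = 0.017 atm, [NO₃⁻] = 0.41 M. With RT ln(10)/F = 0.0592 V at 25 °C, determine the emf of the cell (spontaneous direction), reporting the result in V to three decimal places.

+0.315 V

Br₂/Br⁻ is the cathode (higher E°), NO₃⁻/NO the anode: E°cell = +1.04 − (+0.96) = +0.08 V, n = 6.
Overall: 3 Br₂(l) + 2 NO(g) + 4 H₂O(l) → 6 Br⁻(aq) + 2 NO₃⁻(aq) + 8 H⁺(aq)
Q = [Br⁻]^6·[NO₃⁻]^2·[H⁺]^8 / (P(NO)^2); log Q = -23.816.
E = E° − (0.0592/n) log Q = +0.08 − (0.0592/6)(-23.816) = +0.315 V.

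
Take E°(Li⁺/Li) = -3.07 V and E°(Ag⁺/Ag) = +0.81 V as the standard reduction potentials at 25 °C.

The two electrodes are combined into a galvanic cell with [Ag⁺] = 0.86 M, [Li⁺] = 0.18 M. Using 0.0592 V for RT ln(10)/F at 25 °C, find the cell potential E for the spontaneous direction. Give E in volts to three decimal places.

+3.920 V

Ag⁺/Ag is the cathode (higher E°), Li⁺/Li the anode: E°cell = +0.81 − (-3.07) = +3.88 V, n = 1.
Overall: Ag⁺(aq) + Li(s) → Ag(s) + Li⁺(aq)
Q = [Li⁺] / ([Ag⁺]); log Q = -0.679.
E = E° − (0.0592/n) log Q = +3.88 − (0.0592/1)(-0.679) = +3.920 V.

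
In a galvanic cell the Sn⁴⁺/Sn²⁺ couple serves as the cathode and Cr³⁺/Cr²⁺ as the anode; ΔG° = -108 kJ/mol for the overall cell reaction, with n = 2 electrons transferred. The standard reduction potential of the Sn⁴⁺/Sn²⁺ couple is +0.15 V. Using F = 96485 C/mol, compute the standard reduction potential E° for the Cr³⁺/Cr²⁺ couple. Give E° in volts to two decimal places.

-0.41 V

E°cell = −ΔG°/(nF) = −(-108×10³)/((2)(96485)) = +0.560 V.
Since Sn⁴⁺/Sn²⁺ is the cathode and Cr³⁺/Cr²⁺ the anode, E°cell = E°(Sn⁴⁺/Sn²⁺) − E°(Cr³⁺/Cr²⁺).
So E°(Cr³⁺/Cr²⁺) = E°(Sn⁴⁺/Sn²⁺) − E°cell = (+0.15) − (+0.560) = -0.41 V.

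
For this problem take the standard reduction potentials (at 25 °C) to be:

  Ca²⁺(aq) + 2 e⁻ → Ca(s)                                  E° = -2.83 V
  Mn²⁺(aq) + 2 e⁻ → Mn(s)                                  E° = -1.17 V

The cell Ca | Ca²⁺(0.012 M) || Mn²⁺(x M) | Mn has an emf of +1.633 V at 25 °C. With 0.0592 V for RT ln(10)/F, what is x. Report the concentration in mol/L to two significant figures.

0.0015 M

Mn²⁺/Mn is the cathode, Ca²⁺/Ca the anode: E°cell = +1.66 V, n = 2.
Overall reaction: Mn²⁺(aq) + Ca(s) → Mn(s) + Ca²⁺(aq); Q = [Ca²⁺]^1/[Mn²⁺]^1.
From E = E° − (0.0592/n) log Q: log Q = (E° − E)·n/0.0592 = (+1.66 − (+1.633))·2/0.0592 = 0.9122.
So 1·log[Mn²⁺] = 1·log(0.012) − log Q = -1.9208 − (0.9122) = -2.8330; [Mn²⁺] = 10^(-2.8330) ≈ 0.0015 M.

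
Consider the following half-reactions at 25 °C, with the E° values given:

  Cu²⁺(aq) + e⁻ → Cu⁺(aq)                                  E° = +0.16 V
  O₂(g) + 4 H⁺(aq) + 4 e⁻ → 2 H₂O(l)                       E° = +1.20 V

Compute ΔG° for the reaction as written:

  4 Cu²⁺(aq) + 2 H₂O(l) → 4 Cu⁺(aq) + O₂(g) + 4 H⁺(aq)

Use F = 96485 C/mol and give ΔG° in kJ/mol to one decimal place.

As written, Cu²⁺/Cu⁺ is reduced (cathode) and O₂/H₂O is oxidised (anode), so E°cell = (+0.16) − (+1.20) = -1.04 V.
Balancing electrons gives n = 4.
ΔG° = −nFE° = −(4)(96485)(-1.04) = 401,378 J = +401.4 kJ/mol.

+401.4 kJ/mol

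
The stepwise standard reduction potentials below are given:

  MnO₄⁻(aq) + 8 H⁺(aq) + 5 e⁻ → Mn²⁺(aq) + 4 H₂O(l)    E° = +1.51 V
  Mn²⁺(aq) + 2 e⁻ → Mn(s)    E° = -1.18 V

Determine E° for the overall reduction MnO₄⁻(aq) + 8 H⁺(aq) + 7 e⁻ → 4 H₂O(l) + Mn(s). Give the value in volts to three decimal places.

+0.741 V

Adding the free-energy changes (−nFE°) of the two steps gives −n₃FE°₃ = −n₁FE°₁ − n₂FE°₂.
E°₃ = (5×+1.51 + 2×-1.18) / 7 = (+5.190) / 7 = +0.741 V.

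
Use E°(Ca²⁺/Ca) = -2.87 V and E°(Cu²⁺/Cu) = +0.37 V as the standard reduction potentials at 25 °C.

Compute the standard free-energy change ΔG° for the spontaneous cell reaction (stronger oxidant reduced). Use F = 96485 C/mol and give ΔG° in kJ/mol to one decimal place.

Cu²⁺/Cu (E° = +0.37 V) is the cathode; Ca²⁺/Ca (E° = -2.87 V) is the anode, so E°cell = +3.24 V.
Balancing electrons gives n = 2 (lcm of 2 and 2).
ΔG° = −nFE° = −(2)(96485)(+3.24) = -625,223 J = -625.2 kJ/mol.

-625.2 kJ/mol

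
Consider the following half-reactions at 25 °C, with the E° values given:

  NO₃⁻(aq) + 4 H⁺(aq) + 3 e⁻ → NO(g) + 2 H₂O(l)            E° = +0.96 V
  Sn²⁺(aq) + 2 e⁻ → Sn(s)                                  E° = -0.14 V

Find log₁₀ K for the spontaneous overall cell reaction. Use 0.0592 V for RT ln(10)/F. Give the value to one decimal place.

Cathode: NO₃⁻/NO; anode: Sn²⁺/Sn. E°cell = +1.10 V, n = 6.
log K = nE°cell / 0.0592 = (6)(+1.10) / 0.0592 = 111.5.

111.5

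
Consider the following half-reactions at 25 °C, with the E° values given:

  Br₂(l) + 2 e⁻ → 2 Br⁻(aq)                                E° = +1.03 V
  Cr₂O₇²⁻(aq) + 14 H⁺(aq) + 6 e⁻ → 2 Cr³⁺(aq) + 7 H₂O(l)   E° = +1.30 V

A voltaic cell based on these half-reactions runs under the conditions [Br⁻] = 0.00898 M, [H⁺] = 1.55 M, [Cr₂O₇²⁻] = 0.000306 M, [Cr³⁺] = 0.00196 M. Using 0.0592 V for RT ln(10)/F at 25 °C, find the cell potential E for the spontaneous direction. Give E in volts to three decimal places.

Cr₂O₇²⁻/Cr³⁺ is the cathode (higher E°), Br₂/Br⁻ the anode: E°cell = +1.30 − (+1.03) = +0.27 V, n = 6.
Overall: Cr₂O₇²⁻(aq) + 14 H⁺(aq) + 6 Br⁻(aq) → 2 Cr³⁺(aq) + 7 H₂O(l) + 3 Br₂(l)
Q = [Cr³⁺]^2 / ([Cr₂O₇²⁻]·[H⁺]^14·[Br⁻]^6); log Q = 7.714.
E = E° − (0.0592/n) log Q = +0.27 − (0.0592/6)(7.714) = +0.194 V.

+0.194 V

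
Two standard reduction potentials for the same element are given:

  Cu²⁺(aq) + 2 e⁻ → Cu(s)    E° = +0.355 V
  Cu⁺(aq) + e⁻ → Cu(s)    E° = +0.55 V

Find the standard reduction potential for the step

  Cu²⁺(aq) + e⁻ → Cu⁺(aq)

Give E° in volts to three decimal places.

+0.160 V

Sequential free energies add, so n₃E°₃ = n₁E°₁ + n₂E°₂.
With n₃ = 2, and the known step contributing 1×(+0.55) V, the unknown satisfies 1·E° = 2×(+0.355) − 1×(+0.55) = +0.160.
E° = +0.160 / 1 = +0.160 V.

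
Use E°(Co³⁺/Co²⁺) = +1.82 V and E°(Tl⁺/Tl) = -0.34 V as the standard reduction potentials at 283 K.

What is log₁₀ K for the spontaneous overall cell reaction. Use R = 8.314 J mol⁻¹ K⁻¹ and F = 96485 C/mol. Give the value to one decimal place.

Cathode: Co³⁺/Co²⁺; anode: Tl⁺/Tl. E°cell = (+1.82) − (-0.34) = +2.16 V, with n = 1.
ΔG° = −nFE° = −RT ln K, so ln K = nFE°/(RT) = (1)(96485)(+2.16) / ((8.314)(283)) = 88.576.
log₁₀ K = 88.576 / ln 10 = 38.5.

38.5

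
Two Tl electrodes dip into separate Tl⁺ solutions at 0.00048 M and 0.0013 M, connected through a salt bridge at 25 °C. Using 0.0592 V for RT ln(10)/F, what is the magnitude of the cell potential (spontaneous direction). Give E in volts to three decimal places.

For a concentration cell E°cell = 0. The 0.0013 M side is the cathode (reduction is favoured where [Tl⁺] is higher).
With n = 1, E = −(0.0592/1) log([Tl⁺]ₐₙ/[Tl⁺]꜀ₐₜ) = −(0.0592/1) log(0.00048/0.0013) = −(0.0592/1)(-0.433) = +0.026 V.

+0.026 V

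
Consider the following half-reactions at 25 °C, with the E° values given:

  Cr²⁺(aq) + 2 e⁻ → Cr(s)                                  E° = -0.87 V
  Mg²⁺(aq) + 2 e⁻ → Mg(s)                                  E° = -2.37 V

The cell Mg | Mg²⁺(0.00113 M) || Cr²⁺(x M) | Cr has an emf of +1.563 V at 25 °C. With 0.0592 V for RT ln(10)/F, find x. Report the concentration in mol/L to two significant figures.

0.15 M

Cr²⁺/Cr is the cathode, Mg²⁺/Mg the anode: E°cell = +1.50 V, n = 2.
Overall reaction: Cr²⁺(aq) + Mg(s) → Cr(s) + Mg²⁺(aq); Q = [Mg²⁺]^1/[Cr²⁺]^1.
From E = E° − (0.0592/n) log Q: log Q = (E° − E)·n/0.0592 = (+1.50 − (+1.563))·2/0.0592 = -2.1284.
So 1·log[Cr²⁺] = 1·log(0.00113) − log Q = -2.9469 − (-2.1284) = -0.8185; [Cr²⁺] = 10^(-0.8185) ≈ 0.15 M.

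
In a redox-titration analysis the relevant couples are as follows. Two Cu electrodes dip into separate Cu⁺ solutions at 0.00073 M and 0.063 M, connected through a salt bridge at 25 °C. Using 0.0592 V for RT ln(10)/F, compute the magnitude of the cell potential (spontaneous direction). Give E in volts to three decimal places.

+0.115 V

For a concentration cell E°cell = 0. The 0.063 M side is the cathode (reduction is favoured where [Cu⁺] is higher).
With n = 1, E = −(0.0592/1) log([Cu⁺]ₐₙ/[Cu⁺]꜀ₐₜ) = −(0.0592/1) log(0.00073/0.063) = −(0.0592/1)(-1.936) = +0.115 V.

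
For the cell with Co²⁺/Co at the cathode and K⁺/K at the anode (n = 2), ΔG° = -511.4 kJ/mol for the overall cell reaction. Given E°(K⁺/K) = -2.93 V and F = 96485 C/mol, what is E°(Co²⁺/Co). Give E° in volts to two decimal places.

-0.28 V

E°cell = −ΔG°/(nF) = −(-511.4×10³)/((2)(96485)) = +2.650 V.
Since Co²⁺/Co is the cathode and K⁺/K the anode, E°cell = E°(Co²⁺/Co) − E°(K⁺/K).
So E°(Co²⁺/Co) = E°cell + E°(K⁺/K) = +2.650 + (-2.93) = -0.28 V.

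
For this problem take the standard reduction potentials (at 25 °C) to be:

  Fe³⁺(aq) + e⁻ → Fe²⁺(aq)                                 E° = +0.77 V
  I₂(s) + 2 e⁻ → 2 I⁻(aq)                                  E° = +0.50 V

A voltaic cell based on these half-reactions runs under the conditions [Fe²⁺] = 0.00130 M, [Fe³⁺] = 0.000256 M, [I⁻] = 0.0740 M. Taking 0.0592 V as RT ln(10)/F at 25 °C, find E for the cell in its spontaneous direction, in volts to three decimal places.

Fe³⁺/Fe²⁺ is the cathode (higher E°), I₂/I⁻ the anode: E°cell = +0.77 − (+0.50) = +0.27 V, n = 2.
Overall: 2 Fe³⁺(aq) + 2 I⁻(aq) → 2 Fe²⁺(aq) + I₂(s)
Q = [Fe²⁺]^2 / ([Fe³⁺]^2·[I⁻]^2); log Q = 3.673.
E = E° − (0.0592/n) log Q = +0.27 − (0.0592/2)(3.673) = +0.161 V.

+0.161 V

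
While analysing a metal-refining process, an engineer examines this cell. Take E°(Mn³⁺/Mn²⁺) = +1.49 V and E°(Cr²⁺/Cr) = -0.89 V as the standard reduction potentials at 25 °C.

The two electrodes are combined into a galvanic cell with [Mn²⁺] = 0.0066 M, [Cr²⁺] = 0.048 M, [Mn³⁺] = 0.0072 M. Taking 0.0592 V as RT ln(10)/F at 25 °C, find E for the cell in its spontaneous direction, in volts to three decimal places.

+2.421 V

Mn³⁺/Mn²⁺ is the cathode (higher E°), Cr²⁺/Cr the anode: E°cell = +1.49 − (-0.89) = +2.38 V, n = 2.
Overall: 2 Mn³⁺(aq) + Cr(s) → 2 Mn²⁺(aq) + Cr²⁺(aq)
Q = [Mn²⁺]^2·[Cr²⁺] / ([Mn³⁺]^2); log Q = -1.394.
E = E° − (0.0592/n) log Q = +2.38 − (0.0592/2)(-1.394) = +2.421 V.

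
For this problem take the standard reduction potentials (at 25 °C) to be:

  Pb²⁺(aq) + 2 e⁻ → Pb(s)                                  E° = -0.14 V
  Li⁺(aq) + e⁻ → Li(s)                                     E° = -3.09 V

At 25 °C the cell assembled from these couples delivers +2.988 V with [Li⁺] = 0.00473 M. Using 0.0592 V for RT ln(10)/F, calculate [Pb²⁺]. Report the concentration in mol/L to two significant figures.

0.00043 M

Pb²⁺/Pb is the cathode, Li⁺/Li the anode: E°cell = +2.95 V, n = 2.
Overall reaction: Pb²⁺(aq) + 2 Li(s) → Pb(s) + 2 Li⁺(aq); Q = [Li⁺]^2/[Pb²⁺]^1.
From E = E° − (0.0592/n) log Q: log Q = (E° − E)·n/0.0592 = (+2.95 − (+2.988))·2/0.0592 = -1.2838.
So 1·log[Pb²⁺] = 2·log(0.00473) − log Q = -4.6503 − (-1.2838) = -3.3665; [Pb²⁺] = 10^(-3.3665) ≈ 0.00043 M.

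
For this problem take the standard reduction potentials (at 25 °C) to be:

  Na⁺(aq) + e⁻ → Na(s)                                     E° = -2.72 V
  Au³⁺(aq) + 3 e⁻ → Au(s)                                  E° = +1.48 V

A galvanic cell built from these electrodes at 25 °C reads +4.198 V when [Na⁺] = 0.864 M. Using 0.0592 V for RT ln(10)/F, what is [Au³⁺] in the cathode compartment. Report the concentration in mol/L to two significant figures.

Au³⁺/Au is the cathode, Na⁺/Na the anode: E°cell = +4.20 V, n = 3.
Overall reaction: Au³⁺(aq) + 3 Na(s) → Au(s) + 3 Na⁺(aq); Q = [Na⁺]^3/[Au³⁺]^1.
From E = E° − (0.0592/n) log Q: log Q = (E° − E)·n/0.0592 = (+4.20 − (+4.198))·3/0.0592 = 0.1014.
So 1·log[Au³⁺] = 3·log(0.864) − log Q = -0.1905 − (0.1014) = -0.2919; [Au³⁺] = 10^(-0.2919) ≈ 0.51 M.

0.51 M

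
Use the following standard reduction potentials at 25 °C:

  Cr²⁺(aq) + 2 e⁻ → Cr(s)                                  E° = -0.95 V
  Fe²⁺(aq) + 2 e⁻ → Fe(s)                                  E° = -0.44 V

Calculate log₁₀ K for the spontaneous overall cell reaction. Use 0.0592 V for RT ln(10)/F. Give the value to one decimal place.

Cathode: Fe²⁺/Fe; anode: Cr²⁺/Cr. E°cell = +0.51 V, n = 2.
log K = nE°cell / 0.0592 = (2)(+0.51) / 0.0592 = 17.2.

17.2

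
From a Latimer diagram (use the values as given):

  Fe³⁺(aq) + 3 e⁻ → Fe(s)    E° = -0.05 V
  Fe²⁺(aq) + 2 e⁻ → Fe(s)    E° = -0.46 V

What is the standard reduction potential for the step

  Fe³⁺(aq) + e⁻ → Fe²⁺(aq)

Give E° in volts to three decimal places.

+0.770 V

Sequential free energies add, so n₃E°₃ = n₁E°₁ + n₂E°₂.
With n₃ = 3, and the known step contributing 2×(-0.46) V, the unknown satisfies 1·E° = 3×(-0.05) − 2×(-0.46) = +0.770.
E° = +0.770 / 1 = +0.770 V.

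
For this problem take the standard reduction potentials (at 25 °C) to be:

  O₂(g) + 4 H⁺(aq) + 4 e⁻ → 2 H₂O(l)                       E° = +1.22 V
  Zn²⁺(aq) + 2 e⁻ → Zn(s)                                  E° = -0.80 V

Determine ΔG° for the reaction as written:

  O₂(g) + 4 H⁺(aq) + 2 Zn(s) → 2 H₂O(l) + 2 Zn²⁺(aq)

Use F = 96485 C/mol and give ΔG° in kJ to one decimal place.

As written, O₂/H₂O is reduced (cathode) and Zn²⁺/Zn is oxidised (anode), so E°cell = (+1.22) − (-0.80) = +2.02 V.
Balancing electrons gives n = 4.
ΔG° = −nFE° = −(4)(96485)(+2.02) = -779,599 J = -779.6 kJ.

-779.6 kJ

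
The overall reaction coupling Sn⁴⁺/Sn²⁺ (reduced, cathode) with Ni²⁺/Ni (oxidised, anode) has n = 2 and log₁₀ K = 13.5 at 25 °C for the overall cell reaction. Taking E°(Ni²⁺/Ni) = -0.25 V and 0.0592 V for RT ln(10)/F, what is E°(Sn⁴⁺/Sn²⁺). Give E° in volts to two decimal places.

E°cell = (0.0592/n)·log K = (0.0592/2)(13.5) = +0.400 V.
Since Sn⁴⁺/Sn²⁺ is the cathode and Ni²⁺/Ni the anode, E°cell = E°(Sn⁴⁺/Sn²⁺) − E°(Ni²⁺/Ni).
So E°(Sn⁴⁺/Sn²⁺) = E°cell + E°(Ni²⁺/Ni) = +0.400 + (-0.25) = +0.15 V.

+0.15 V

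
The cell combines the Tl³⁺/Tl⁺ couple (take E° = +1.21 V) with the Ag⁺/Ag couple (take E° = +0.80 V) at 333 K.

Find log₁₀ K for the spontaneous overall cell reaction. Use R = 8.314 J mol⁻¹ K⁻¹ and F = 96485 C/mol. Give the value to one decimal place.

12.4

Cathode: Tl³⁺/Tl⁺; anode: Ag⁺/Ag. E°cell = (+1.21) − (+0.80) = +0.41 V, with n = 2.
ΔG° = −nFE° = −RT ln K, so ln K = nFE°/(RT) = (2)(96485)(+0.41) / ((8.314)(333)) = 28.577.
log₁₀ K = 28.577 / ln 10 = 12.4.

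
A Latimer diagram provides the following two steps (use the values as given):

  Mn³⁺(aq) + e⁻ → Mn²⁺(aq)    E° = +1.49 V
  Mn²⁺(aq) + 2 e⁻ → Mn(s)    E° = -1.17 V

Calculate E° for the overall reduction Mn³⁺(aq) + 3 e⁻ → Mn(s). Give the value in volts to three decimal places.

Standard free energies of sequential steps add: ΔG°₃ = ΔG°₁ + ΔG°₂, so n₃E°₃ = n₁E°₁ + n₂E°₂.
E°₃ = (1×+1.49 + 2×-1.17) / 3 = (-0.850) / 3 = -0.283 V.

-0.283 V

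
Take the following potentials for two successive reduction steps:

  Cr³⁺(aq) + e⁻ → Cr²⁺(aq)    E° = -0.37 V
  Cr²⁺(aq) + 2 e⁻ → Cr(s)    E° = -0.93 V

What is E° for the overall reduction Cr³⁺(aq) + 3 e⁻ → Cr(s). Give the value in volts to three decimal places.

-0.743 V

Adding the free-energy changes (−nFE°) of the two steps gives −n₃FE°₃ = −n₁FE°₁ − n₂FE°₂.
E°₃ = (1×-0.37 + 2×-0.93) / 3 = (-2.230) / 3 = -0.743 V.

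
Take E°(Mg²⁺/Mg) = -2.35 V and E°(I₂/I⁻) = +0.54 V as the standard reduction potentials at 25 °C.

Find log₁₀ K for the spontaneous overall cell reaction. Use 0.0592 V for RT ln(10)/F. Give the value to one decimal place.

Cathode: I₂/I⁻; anode: Mg²⁺/Mg. E°cell = +2.89 V, n = 2.
log K = nE°cell / 0.0592 = (2)(+2.89) / 0.0592 = 97.6.

97.6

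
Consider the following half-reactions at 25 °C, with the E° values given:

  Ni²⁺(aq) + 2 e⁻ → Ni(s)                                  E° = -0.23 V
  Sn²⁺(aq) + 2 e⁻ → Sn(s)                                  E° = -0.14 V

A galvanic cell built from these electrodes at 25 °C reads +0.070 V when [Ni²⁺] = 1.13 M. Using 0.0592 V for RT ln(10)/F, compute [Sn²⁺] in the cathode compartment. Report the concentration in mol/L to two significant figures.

0.24 M

Sn²⁺/Sn is the cathode, Ni²⁺/Ni the anode: E°cell = +0.09 V, n = 2.
Overall reaction: Sn²⁺(aq) + Ni(s) → Sn(s) + Ni²⁺(aq); Q = [Ni²⁺]^1/[Sn²⁺]^1.
From E = E° − (0.0592/n) log Q: log Q = (E° − E)·n/0.0592 = (+0.09 − (+0.070))·2/0.0592 = 0.6757.
So 1·log[Sn²⁺] = 1·log(1.13) − log Q = 0.0531 − (0.6757) = -0.6226; [Sn²⁺] = 10^(-0.6226) ≈ 0.24 M.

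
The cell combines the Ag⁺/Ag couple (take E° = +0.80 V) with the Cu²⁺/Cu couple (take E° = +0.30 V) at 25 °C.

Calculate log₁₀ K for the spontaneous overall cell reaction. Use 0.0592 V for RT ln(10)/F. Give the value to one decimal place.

16.9

Cathode: Ag⁺/Ag; anode: Cu²⁺/Cu. E°cell = +0.50 V, n = 2.
log K = nE°cell / 0.0592 = (2)(+0.50) / 0.0592 = 16.9.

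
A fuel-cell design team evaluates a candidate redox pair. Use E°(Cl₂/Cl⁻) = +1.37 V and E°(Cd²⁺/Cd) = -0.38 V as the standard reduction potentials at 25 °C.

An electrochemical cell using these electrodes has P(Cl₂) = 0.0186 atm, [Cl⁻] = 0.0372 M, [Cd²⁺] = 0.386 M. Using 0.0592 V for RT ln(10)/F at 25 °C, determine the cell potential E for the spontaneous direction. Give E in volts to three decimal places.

+1.796 V

Cl₂/Cl⁻ is the cathode (higher E°), Cd²⁺/Cd the anode: E°cell = +1.37 − (-0.38) = +1.75 V, n = 2.
Overall: Cl₂(g) + Cd(s) → 2 Cl⁻(aq) + Cd²⁺(aq)
Q = [Cl⁻]^2·[Cd²⁺] / (P(Cl₂)); log Q = -1.542.
E = E° − (0.0592/n) log Q = +1.75 − (0.0592/2)(-1.542) = +1.796 V.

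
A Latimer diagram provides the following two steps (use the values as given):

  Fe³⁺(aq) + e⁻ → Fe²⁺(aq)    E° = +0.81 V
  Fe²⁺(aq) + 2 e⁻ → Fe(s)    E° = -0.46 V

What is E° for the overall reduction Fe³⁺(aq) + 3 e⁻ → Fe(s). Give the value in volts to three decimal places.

-0.037 V

Standard free energies of sequential steps add: ΔG°₃ = ΔG°₁ + ΔG°₂, so n₃E°₃ = n₁E°₁ + n₂E°₂.
E°₃ = (1×+0.81 + 2×-0.46) / 3 = (-0.110) / 3 = -0.037 V.
Simply averaging or adding the two E° values would be wrong; the electron-weighted sum is required.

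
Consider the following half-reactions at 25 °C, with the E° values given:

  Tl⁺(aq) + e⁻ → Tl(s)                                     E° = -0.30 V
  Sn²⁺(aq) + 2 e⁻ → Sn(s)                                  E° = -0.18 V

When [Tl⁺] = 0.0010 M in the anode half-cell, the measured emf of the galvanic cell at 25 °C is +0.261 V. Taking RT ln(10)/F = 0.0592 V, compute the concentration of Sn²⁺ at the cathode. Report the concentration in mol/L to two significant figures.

0.058 M

Sn²⁺/Sn is the cathode, Tl⁺/Tl the anode: E°cell = +0.12 V, n = 2.
Overall reaction: Sn²⁺(aq) + 2 Tl(s) → Sn(s) + 2 Tl⁺(aq); Q = [Tl⁺]^2/[Sn²⁺]^1.
From E = E° − (0.0592/n) log Q: log Q = (E° − E)·n/0.0592 = (+0.12 − (+0.261))·2/0.0592 = -4.7635.
So 1·log[Sn²⁺] = 2·log(0.001) − log Q = -6.0000 − (-4.7635) = -1.2365; [Sn²⁺] = 10^(-1.2365) ≈ 0.058 M.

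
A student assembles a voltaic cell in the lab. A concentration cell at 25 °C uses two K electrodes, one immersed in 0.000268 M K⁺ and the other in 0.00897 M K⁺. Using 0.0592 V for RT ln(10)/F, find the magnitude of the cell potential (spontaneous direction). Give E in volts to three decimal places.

+0.090 V

For a concentration cell E°cell = 0. The 0.00897 M side is the cathode (reduction is favoured where [K⁺] is higher).
With n = 1, E = −(0.0592/1) log([K⁺]ₐₙ/[K⁺]꜀ₐₜ) = −(0.0592/1) log(0.000268/0.00897) = −(0.0592/1)(-1.525) = +0.090 V.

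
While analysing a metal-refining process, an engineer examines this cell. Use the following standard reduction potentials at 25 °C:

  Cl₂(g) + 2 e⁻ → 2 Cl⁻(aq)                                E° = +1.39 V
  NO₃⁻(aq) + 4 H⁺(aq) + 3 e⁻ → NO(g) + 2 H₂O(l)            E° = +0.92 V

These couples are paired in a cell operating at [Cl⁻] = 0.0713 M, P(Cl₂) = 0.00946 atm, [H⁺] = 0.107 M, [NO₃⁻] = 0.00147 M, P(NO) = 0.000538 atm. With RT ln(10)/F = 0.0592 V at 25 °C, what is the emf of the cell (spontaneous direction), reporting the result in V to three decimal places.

Cl₂/Cl⁻ is the cathode (higher E°), NO₃⁻/NO the anode: E°cell = +1.39 − (+0.92) = +0.47 V, n = 6.
Overall: 3 Cl₂(g) + 2 NO(g) + 4 H₂O(l) → 6 Cl⁻(aq) + 2 NO₃⁻(aq) + 8 H⁺(aq)
Q = [Cl⁻]^6·[NO₃⁻]^2·[H⁺]^8 / (P(Cl₂)^3·P(NO)^2); log Q = -7.701.
E = E° − (0.0592/n) log Q = +0.47 − (0.0592/6)(-7.701) = +0.546 V.

+0.546 V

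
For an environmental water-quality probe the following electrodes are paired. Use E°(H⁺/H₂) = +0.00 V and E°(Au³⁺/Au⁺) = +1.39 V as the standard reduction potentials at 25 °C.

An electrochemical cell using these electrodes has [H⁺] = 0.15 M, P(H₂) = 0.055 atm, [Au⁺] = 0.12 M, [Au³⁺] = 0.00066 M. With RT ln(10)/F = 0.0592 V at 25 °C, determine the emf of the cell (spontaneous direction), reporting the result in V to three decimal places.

+1.335 V

Au³⁺/Au⁺ is the cathode (higher E°), H⁺/H₂ the anode: E°cell = +1.39 − (+0.00) = +1.39 V, n = 2.
Overall: Au³⁺(aq) + H₂(g) → Au⁺(aq) + 2 H⁺(aq)
Q = [Au⁺]·[H⁺]^2 / ([Au³⁺]·P(H₂)); log Q = 1.871.
E = E° − (0.0592/n) log Q = +1.39 − (0.0592/2)(1.871) = +1.335 V.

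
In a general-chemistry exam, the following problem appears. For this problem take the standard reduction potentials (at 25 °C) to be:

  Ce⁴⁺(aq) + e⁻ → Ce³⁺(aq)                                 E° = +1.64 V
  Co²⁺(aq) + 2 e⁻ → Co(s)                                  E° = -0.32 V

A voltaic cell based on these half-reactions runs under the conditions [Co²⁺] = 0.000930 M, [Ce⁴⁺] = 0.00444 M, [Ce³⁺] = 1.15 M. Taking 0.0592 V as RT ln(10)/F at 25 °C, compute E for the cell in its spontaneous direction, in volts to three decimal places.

+1.907 V

Ce⁴⁺/Ce³⁺ is the cathode (higher E°), Co²⁺/Co the anode: E°cell = +1.64 − (-0.32) = +1.96 V, n = 2.
Overall: 2 Ce⁴⁺(aq) + Co(s) → 2 Ce³⁺(aq) + Co²⁺(aq)
Q = [Ce³⁺]^2·[Co²⁺] / ([Ce⁴⁺]^2); log Q = 1.795.
E = E° − (0.0592/n) log Q = +1.96 − (0.0592/2)(1.795) = +1.907 V.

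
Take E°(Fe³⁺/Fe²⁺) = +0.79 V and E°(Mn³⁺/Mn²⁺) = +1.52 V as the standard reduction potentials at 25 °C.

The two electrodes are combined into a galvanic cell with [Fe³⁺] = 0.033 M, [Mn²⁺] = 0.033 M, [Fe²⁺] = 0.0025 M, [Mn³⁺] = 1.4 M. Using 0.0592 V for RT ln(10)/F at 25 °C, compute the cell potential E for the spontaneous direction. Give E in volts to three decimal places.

+0.760 V

Mn³⁺/Mn²⁺ is the cathode (higher E°), Fe³⁺/Fe²⁺ the anode: E°cell = +1.52 − (+0.79) = +0.73 V, n = 1.
Overall: Mn³⁺(aq) + Fe²⁺(aq) → Mn²⁺(aq) + Fe³⁺(aq)
Q = [Mn²⁺]·[Fe³⁺] / ([Mn³⁺]·[Fe²⁺]); log Q = -0.507.
E = E° − (0.0592/n) log Q = +0.73 − (0.0592/1)(-0.507) = +0.760 V.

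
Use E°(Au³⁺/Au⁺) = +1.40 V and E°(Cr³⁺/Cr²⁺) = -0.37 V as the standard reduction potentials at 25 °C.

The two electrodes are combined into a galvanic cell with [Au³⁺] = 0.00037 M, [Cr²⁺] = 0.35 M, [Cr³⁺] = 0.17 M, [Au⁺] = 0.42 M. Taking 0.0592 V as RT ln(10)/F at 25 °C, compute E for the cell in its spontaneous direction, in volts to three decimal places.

+1.698 V

Au³⁺/Au⁺ is the cathode (higher E°), Cr³⁺/Cr²⁺ the anode: E°cell = +1.40 − (-0.37) = +1.77 V, n = 2.
Overall: Au³⁺(aq) + 2 Cr²⁺(aq) → Au⁺(aq) + 2 Cr³⁺(aq)
Q = [Au⁺]·[Cr³⁺]^2 / ([Au³⁺]·[Cr²⁺]^2); log Q = 2.428.
E = E° − (0.0592/n) log Q = +1.77 − (0.0592/2)(2.428) = +1.698 V.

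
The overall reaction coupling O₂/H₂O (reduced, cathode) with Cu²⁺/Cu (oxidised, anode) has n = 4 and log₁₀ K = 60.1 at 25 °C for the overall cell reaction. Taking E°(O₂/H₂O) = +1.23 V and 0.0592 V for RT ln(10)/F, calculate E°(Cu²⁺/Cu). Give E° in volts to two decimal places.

E°cell = (0.0592/n)·log K = (0.0592/4)(60.1) = +0.889 V.
Since O₂/H₂O is the cathode and Cu²⁺/Cu the anode, E°cell = E°(O₂/H₂O) − E°(Cu²⁺/Cu).
So E°(Cu²⁺/Cu) = E°(O₂/H₂O) − E°cell = (+1.23) − (+0.889) = +0.34 V.

+0.34 V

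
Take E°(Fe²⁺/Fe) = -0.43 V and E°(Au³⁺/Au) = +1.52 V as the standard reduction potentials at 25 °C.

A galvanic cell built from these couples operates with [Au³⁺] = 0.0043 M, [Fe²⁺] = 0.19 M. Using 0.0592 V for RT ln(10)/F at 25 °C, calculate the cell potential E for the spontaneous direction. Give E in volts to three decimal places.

+1.925 V

Au³⁺/Au is the cathode (higher E°), Fe²⁺/Fe the anode: E°cell = +1.52 − (-0.43) = +1.95 V, n = 6.
Overall: 2 Au³⁺(aq) + 3 Fe(s) → 2 Au(s) + 3 Fe²⁺(aq)
Q = [Fe²⁺]^3 / ([Au³⁺]^2); log Q = 2.569.
E = E° − (0.0592/n) log Q = +1.95 − (0.0592/6)(2.569) = +1.925 V.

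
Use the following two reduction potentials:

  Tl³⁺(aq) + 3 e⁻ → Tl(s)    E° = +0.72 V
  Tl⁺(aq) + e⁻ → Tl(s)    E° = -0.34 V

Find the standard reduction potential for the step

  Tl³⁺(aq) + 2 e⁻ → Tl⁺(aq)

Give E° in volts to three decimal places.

Sequential free energies add, so n₃E°₃ = n₁E°₁ + n₂E°₂.
With n₃ = 3, and the known step contributing 1×(-0.34) V, the unknown satisfies 2·E° = 3×(+0.72) − 1×(-0.34) = +2.500.
E° = +2.500 / 2 = +1.250 V.

+1.250 V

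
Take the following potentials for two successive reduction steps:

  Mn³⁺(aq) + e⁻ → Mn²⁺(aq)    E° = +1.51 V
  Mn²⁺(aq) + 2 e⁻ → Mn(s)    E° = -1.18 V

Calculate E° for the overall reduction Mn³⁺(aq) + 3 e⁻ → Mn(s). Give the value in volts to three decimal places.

-0.283 V

Adding the free-energy changes (−nFE°) of the two steps gives −n₃FE°₃ = −n₁FE°₁ − n₂FE°₂.
E°₃ = (1×+1.51 + 2×-1.18) / 3 = (-0.850) / 3 = -0.283 V.
Simply averaging or adding the two E° values would be wrong; the electron-weighted sum is required.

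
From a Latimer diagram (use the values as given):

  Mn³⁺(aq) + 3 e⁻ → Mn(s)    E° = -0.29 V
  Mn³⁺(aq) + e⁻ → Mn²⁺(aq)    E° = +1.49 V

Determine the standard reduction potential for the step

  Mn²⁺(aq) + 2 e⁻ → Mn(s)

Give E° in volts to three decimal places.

-1.180 V

Sequential free energies add, so n₃E°₃ = n₁E°₁ + n₂E°₂.
With n₃ = 3, and the known step contributing 1×(+1.49) V, the unknown satisfies 2·E° = 3×(-0.29) − 1×(+1.49) = -2.360.
E° = -2.360 / 2 = -1.180 V.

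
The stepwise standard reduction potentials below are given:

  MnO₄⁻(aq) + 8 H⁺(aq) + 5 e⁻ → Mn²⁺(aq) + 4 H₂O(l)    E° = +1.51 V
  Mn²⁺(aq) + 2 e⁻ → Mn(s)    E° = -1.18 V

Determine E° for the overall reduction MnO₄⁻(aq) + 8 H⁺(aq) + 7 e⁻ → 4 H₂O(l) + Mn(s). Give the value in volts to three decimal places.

Adding the free-energy changes (−nFE°) of the two steps gives −n₃FE°₃ = −n₁FE°₁ − n₂FE°₂.
E°₃ = (5×+1.51 + 2×-1.18) / 7 = (+5.190) / 7 = +0.741 V.

+0.741 V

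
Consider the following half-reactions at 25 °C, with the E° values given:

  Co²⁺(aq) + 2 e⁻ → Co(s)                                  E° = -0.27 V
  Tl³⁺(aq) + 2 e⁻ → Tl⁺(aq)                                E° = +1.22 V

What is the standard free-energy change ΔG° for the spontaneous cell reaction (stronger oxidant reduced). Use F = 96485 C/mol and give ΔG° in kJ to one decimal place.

-287.5 kJ

Tl³⁺/Tl⁺ (E° = +1.22 V) is the cathode; Co²⁺/Co (E° = -0.27 V) is the anode, so E°cell = +1.49 V.
Balancing electrons gives n = 2 (lcm of 2 and 2).
ΔG° = −nFE° = −(2)(96485)(+1.49) = -287,525 J = -287.5 kJ.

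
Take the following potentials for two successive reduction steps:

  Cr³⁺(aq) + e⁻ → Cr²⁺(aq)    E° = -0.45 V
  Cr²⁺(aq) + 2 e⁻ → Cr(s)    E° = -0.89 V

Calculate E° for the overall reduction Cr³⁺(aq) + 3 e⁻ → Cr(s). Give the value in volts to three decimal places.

Standard free energies of sequential steps add: ΔG°₃ = ΔG°₁ + ΔG°₂, so n₃E°₃ = n₁E°₁ + n₂E°₂.
E°₃ = (1×-0.45 + 2×-0.89) / 3 = (-2.230) / 3 = -0.743 V.
E° values themselves are not directly additive — weighting by electron count is essential.

-0.743 V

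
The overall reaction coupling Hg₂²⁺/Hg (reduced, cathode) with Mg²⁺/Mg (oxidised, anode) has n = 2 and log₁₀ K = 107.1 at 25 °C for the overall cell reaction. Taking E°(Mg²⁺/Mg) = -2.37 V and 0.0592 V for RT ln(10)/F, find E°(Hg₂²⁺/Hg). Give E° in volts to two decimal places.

E°cell = (0.0592/n)·log K = (0.0592/2)(107.1) = +3.170 V.
Since Hg₂²⁺/Hg is the cathode and Mg²⁺/Mg the anode, E°cell = E°(Hg₂²⁺/Hg) − E°(Mg²⁺/Mg).
So E°(Hg₂²⁺/Hg) = E°cell + E°(Mg²⁺/Mg) = +3.170 + (-2.37) = +0.80 V.

+0.80 V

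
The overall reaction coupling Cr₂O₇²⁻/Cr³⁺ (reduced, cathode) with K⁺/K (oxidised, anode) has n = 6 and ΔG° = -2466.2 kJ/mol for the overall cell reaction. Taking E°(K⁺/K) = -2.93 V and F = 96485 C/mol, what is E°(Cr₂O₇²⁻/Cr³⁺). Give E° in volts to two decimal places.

+1.33 V

E°cell = −ΔG°/(nF) = −(-2466.2×10³)/((6)(96485)) = +4.260 V.
Since Cr₂O₇²⁻/Cr³⁺ is the cathode and K⁺/K the anode, E°cell = E°(Cr₂O₇²⁻/Cr³⁺) − E°(K⁺/K).
So E°(Cr₂O₇²⁻/Cr³⁺) = E°cell + E°(K⁺/K) = +4.260 + (-2.93) = +1.33 V.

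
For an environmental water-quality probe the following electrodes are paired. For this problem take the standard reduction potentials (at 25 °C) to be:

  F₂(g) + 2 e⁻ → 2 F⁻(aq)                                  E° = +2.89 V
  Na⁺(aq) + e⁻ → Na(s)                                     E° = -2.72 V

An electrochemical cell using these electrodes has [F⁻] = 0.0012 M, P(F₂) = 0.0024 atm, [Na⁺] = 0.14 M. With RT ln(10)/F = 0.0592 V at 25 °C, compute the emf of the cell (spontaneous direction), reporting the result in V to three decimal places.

F₂/F⁻ is the cathode (higher E°), Na⁺/Na the anode: E°cell = +2.89 − (-2.72) = +5.61 V, n = 2.
Overall: F₂(g) + 2 Na(s) → 2 F⁻(aq) + 2 Na⁺(aq)
Q = [F⁻]^2·[Na⁺]^2 / (P(F₂)); log Q = -4.930.
E = E° − (0.0592/n) log Q = +5.61 − (0.0592/2)(-4.930) = +5.756 V.

+5.756 V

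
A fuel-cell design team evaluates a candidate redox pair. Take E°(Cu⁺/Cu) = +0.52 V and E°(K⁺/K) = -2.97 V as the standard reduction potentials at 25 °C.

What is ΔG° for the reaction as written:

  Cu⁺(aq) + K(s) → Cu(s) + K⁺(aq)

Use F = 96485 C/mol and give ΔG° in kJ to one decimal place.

-336.7 kJ

As written, Cu⁺/Cu is reduced (cathode) and K⁺/K is oxidised (anode), so E°cell = (+0.52) − (-2.97) = +3.49 V.
Balancing electrons gives n = 1.
ΔG° = −nFE° = −(1)(96485)(+3.49) = -336,733 J = -336.7 kJ.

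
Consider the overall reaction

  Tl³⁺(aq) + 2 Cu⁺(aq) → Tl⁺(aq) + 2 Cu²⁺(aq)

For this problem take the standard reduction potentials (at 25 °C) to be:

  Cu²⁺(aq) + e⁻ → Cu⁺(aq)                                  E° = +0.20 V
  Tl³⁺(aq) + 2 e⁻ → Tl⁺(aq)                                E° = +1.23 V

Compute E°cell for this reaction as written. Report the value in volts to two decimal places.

+1.03 V

The Tl³⁺/Tl⁺ couple has the higher reduction potential, so it is the cathode; Cu²⁺/Cu⁺ is oxidised at the anode.
E°cell = E°(cathode) − E°(anode) = (+1.23) − (+0.20) = +1.03 V.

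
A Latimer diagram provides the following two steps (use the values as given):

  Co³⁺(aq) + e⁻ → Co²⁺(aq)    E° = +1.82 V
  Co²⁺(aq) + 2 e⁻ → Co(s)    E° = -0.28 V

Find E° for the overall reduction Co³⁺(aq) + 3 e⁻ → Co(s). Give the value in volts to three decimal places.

Adding the free-energy changes (−nFE°) of the two steps gives −n₃FE°₃ = −n₁FE°₁ − n₂FE°₂.
E°₃ = (1×+1.82 + 2×-0.28) / 3 = (+1.260) / 3 = +0.420 V.
Simply averaging or adding the two E° values would be wrong; the electron-weighted sum is required.

+0.420 V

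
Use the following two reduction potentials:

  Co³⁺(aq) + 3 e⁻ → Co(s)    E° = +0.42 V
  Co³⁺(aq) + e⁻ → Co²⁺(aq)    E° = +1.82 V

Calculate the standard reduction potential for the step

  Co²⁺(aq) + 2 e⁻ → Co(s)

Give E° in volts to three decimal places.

Sequential free energies add, so n₃E°₃ = n₁E°₁ + n₂E°₂.
With n₃ = 3, and the known step contributing 1×(+1.82) V, the unknown satisfies 2·E° = 3×(+0.42) − 1×(+1.82) = -0.560.
E° = -0.560 / 2 = -0.280 V.

-0.280 V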